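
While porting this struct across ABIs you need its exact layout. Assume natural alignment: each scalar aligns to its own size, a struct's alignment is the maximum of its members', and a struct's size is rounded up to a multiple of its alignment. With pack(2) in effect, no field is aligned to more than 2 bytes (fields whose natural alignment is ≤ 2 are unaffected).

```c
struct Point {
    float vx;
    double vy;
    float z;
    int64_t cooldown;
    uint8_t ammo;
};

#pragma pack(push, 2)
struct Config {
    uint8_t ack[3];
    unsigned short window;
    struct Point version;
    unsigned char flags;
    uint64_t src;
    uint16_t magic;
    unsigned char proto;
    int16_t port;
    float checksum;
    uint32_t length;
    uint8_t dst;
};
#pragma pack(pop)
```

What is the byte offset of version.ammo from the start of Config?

38

Point: vx at 0 (size 4, align 4) → ends 4; pad 4 to align 8 for vy; vy at 8 (size 8, align 8) → ends 16; z at 16 (size 4, align 4) → ends 20; pad 4 to align 8 for cooldown; cooldown at 24 (size 8, align 8) → ends 32; ammo at 32 (size 1, align 1) → ends 33; tail pad 7 to reach multiple of 8; total 40 bytes, alignment 8
ack at 0 (size 3, align 1) → ends 3
pad 1 to align 2 for window
window at 4 (size 2, align 2) → ends 6
version at 6 (size 40, align 2) → ends 46
within Point: ammo at 32
6 + 32 = 38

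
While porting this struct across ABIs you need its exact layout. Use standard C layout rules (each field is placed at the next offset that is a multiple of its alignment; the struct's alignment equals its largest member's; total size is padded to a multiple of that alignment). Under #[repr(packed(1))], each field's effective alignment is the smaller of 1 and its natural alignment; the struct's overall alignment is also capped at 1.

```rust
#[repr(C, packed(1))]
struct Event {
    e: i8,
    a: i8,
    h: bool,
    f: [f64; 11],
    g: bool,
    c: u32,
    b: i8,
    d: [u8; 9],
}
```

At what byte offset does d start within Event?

e at 0 (size 1, align 1) → ends 1
a at 1 (size 1, align 1) → ends 2
h at 2 (size 1, align 1) → ends 3
f at 3 (size 88, align 1) → ends 91
g at 91 (size 1, align 1) → ends 92
c at 92 (size 4, align 1) → ends 96
b at 96 (size 1, align 1) → ends 97
d at 97 (size 9, align 1) → ends 106

97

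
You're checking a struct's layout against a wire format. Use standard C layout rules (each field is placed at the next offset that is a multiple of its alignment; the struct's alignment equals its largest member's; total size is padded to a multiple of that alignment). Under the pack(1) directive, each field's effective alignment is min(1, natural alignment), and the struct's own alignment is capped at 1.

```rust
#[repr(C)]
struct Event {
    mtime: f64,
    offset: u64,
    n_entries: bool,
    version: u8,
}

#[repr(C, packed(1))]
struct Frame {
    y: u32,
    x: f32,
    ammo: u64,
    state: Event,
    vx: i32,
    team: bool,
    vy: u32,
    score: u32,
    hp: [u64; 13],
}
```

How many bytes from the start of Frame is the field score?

49

Event: mtime at 0 (size 8, align 8) → ends 8; offset at 8 (size 8, align 8) → ends 16; n_entries at 16 (size 1, align 1) → ends 17; version at 17 (size 1, align 1) → ends 18; tail pad 6 to reach multiple of 8; total 24 bytes, alignment 8
y at 0 (size 4, align 1) → ends 4
x at 4 (size 4, align 1) → ends 8
ammo at 8 (size 8, align 1) → ends 16
state at 16 (size 24, align 1) → ends 40
vx at 40 (size 4, align 1) → ends 44
team at 44 (size 1, align 1) → ends 45
vy at 45 (size 4, align 1) → ends 49
score at 49 (size 4, align 1) → ends 53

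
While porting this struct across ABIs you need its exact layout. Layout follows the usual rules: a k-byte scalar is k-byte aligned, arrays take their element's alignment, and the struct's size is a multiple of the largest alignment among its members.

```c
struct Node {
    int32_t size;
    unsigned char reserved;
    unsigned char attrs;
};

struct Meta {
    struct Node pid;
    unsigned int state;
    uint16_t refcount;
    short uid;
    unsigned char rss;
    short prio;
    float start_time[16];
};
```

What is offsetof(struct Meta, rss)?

16

Node: @0: size [4B, align 4] → 4; @4: reserved [1B, align 1] → 5; @5: attrs [1B, align 1] → 6; +2 tail pad (align 4); size 8, align 4
@0: pid [8B, align 4] → 8
@8: state [4B, align 4] → 12
@12: refcount [2B, align 2] → 14
@14: uid [2B, align 2] → 16
@16: rss [1B, align 1] → 17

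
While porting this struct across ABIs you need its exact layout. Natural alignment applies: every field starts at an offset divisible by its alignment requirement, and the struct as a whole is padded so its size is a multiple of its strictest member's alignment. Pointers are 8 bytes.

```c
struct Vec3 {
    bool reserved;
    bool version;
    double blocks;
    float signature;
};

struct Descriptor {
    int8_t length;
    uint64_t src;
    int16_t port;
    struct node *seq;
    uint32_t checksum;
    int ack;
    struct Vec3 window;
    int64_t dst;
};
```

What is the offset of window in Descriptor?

Vec3: 0..1  reserved  (1B, 1-aligned); 1..2  version  (1B, 1-aligned); 2..8  -- padding (6B); 8..16  blocks  (8B, 8-aligned); 16..20  signature  (4B, 4-aligned); 20..24  -- tail padding (4B); sizeof = 24, alignof = 8
0..1  length  (1B, 1-aligned)
1..8  -- padding (7B)
8..16  src  (8B, 8-aligned)
16..18  port  (2B, 2-aligned)
18..24  -- padding (6B)
24..32  seq  (8B, 8-aligned)
32..36  checksum  (4B, 4-aligned)
36..40  ack  (4B, 4-aligned)
40..64  window  (24B, 8-aligned)

40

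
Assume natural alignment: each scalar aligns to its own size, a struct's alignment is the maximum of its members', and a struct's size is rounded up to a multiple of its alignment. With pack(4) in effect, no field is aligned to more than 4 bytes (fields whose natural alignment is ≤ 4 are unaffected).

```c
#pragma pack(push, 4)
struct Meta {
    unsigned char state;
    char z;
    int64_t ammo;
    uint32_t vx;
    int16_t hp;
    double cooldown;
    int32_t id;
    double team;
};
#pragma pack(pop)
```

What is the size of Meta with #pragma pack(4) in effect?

40

state at 0 (size 1, align 1) → ends 1
z at 1 (size 1, align 1) → ends 2
pad 2 to align 4 for ammo
ammo at 4 (size 8, align 4) → ends 12
vx at 12 (size 4, align 4) → ends 16
hp at 16 (size 2, align 2) → ends 18
pad 2 to align 4 for cooldown
cooldown at 20 (size 8, align 4) → ends 28
id at 28 (size 4, align 4) → ends 32
team at 32 (size 8, align 4) → ends 40
total 40 bytes, alignment 4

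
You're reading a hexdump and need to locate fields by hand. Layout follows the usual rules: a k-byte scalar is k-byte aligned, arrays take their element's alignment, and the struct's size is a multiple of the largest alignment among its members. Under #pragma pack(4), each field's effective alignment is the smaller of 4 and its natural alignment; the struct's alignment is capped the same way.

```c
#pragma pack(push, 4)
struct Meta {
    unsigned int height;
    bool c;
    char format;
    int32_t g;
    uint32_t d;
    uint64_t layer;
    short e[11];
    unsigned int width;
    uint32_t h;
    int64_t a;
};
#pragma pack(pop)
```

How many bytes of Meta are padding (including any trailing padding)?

@0: height [4B, align 4] → 4
@4: c [1B, align 1] → 5
@5: format [1B, align 1] → 6
+2 pad (align 4)
@8: g [4B, align 4] → 12
@12: d [4B, align 4] → 16
@16: layer [8B, align 4] → 24
@24: e [22B, align 2] → 46
+2 pad (align 4)
@48: width [4B, align 4] → 52
@52: h [4B, align 4] → 56
@56: a [8B, align 4] → 64
size 64, align 4
data bytes 60, size 64 → padding 4

4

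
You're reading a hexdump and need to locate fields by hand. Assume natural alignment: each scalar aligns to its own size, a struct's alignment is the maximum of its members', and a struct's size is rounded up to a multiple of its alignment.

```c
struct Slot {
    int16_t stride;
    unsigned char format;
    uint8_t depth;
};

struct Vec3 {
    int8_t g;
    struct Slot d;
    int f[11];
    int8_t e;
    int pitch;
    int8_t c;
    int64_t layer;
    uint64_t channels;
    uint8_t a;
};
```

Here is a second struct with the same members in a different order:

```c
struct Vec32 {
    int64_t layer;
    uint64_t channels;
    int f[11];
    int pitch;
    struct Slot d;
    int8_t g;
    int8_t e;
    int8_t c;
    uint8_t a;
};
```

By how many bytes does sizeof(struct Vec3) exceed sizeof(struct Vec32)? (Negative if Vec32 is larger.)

Slot: stride at 0 (size 2, align 2) → ends 2; format at 2 (size 1, align 1) → ends 3; depth at 3 (size 1, align 1) → ends 4; total 4 bytes, alignment 2
g at 0 (size 1, align 1) → ends 1
pad 1 to align 2 for d
d at 2 (size 4, align 2) → ends 6
pad 2 to align 4 for f
f at 8 (size 44, align 4) → ends 52
e at 52 (size 1, align 1) → ends 53
pad 3 to align 4 for pitch
pitch at 56 (size 4, align 4) → ends 60
c at 60 (size 1, align 1) → ends 61
pad 3 to align 8 for layer
layer at 64 (size 8, align 8) → ends 72
channels at 72 (size 8, align 8) → ends 80
a at 80 (size 1, align 1) → ends 81
tail pad 7 to reach multiple of 8
total 88 bytes, alignment 8
— Vec32 —
layer at 0 (size 8, align 8) → ends 8
channels at 8 (size 8, align 8) → ends 16
f at 16 (size 44, align 4) → ends 60
pitch at 60 (size 4, align 4) → ends 64
d at 64 (size 4, align 2) → ends 68
g at 68 (size 1, align 1) → ends 69
e at 69 (size 1, align 1) → ends 70
c at 70 (size 1, align 1) → ends 71
a at 71 (size 1, align 1) → ends 72
total 72 bytes, alignment 8
88 − 72 = 16

16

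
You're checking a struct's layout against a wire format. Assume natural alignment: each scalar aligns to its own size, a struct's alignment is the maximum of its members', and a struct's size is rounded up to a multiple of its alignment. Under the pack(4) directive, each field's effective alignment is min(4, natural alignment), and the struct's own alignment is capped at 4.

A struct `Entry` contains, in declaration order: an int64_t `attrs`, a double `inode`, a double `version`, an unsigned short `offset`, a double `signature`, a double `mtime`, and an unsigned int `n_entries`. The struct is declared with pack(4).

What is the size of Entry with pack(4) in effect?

attrs at 0 (size 8, align 4) → ends 8
inode at 8 (size 8, align 4) → ends 16
version at 16 (size 8, align 4) → ends 24
offset at 24 (size 2, align 2) → ends 26
pad 2 to align 4 for signature
signature at 28 (size 8, align 4) → ends 36
mtime at 36 (size 8, align 4) → ends 44
n_entries at 44 (size 4, align 4) → ends 48
total 48 bytes, alignment 4

48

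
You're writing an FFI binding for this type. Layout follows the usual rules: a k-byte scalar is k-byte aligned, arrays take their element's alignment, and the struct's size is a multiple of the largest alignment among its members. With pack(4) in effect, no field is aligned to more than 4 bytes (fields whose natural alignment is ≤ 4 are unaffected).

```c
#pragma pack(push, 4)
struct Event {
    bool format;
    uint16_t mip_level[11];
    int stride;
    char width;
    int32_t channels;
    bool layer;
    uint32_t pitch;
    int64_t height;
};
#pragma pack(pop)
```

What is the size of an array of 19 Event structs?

@0: format [1B, align 1] → 1
+1 pad (align 2)
@2: mip_level [22B, align 2] → 24
@24: stride [4B, align 4] → 28
@28: width [1B, align 1] → 29
+3 pad (align 4)
@32: channels [4B, align 4] → 36
@36: layer [1B, align 1] → 37
+3 pad (align 4)
@40: pitch [4B, align 4] → 44
@44: height [8B, align 4] → 52
size 52, align 4
array of 19: 19 × 52 = 988

988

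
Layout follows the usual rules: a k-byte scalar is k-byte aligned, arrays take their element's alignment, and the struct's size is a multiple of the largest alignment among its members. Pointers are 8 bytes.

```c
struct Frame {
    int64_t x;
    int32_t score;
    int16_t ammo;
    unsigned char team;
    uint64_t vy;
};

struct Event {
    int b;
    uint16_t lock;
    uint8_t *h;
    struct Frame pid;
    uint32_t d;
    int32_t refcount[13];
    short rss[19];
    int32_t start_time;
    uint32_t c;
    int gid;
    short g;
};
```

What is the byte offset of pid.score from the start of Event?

Frame: @0: x [8B, align 8] → 8; @8: score [4B, align 4] → 12; @12: ammo [2B, align 2] → 14; @14: team [1B, align 1] → 15; +1 pad (align 8); @16: vy [8B, align 8] → 24; size 24, align 8
@0: b [4B, align 4] → 4
@4: lock [2B, align 2] → 6
+2 pad (align 8)
@8: h [8B, align 8] → 16
@16: pid [24B, align 8] → 40
within Frame: score at 8
16 + 8 = 24

24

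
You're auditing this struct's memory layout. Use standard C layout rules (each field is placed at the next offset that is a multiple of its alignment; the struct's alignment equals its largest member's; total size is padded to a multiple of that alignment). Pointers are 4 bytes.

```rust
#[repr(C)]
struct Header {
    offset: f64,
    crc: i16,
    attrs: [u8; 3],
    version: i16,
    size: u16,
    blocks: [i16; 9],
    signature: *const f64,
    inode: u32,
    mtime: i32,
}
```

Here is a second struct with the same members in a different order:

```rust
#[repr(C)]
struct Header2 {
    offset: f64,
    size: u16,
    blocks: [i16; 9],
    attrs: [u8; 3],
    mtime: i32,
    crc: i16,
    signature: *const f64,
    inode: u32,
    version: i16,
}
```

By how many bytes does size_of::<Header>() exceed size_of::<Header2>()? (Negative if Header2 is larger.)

-8

@0: offset [8B, align 8] → 8
@8: crc [2B, align 2] → 10
@10: attrs [3B, align 1] → 13
+1 pad (align 2)
@14: version [2B, align 2] → 16
@16: size [2B, align 2] → 18
@18: blocks [18B, align 2] → 36
@36: signature [4B, align 4] → 40
@40: inode [4B, align 4] → 44
@44: mtime [4B, align 4] → 48
size 48, align 8
— Header2 —
@0: offset [8B, align 8] → 8
@8: size [2B, align 2] → 10
@10: blocks [18B, align 2] → 28
@28: attrs [3B, align 1] → 31
+1 pad (align 4)
@32: mtime [4B, align 4] → 36
@36: crc [2B, align 2] → 38
+2 pad (align 4)
@40: signature [4B, align 4] → 44
@44: inode [4B, align 4] → 48
@48: version [2B, align 2] → 50
+6 tail pad (align 8)
size 56, align 8
48 − 56 = -8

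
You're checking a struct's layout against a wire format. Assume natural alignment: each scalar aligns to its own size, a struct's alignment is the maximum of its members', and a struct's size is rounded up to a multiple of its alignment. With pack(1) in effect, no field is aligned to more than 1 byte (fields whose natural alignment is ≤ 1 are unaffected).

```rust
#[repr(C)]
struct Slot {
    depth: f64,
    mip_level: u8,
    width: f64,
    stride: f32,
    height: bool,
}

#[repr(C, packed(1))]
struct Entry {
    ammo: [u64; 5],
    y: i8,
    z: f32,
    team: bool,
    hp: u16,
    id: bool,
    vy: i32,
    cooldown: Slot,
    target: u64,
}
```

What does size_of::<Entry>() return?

Slot: 0..8  depth  (8B, 8-aligned); 8..9  mip_level  (1B, 1-aligned); 9..16  -- padding (7B); 16..24  width  (8B, 8-aligned); 24..28  stride  (4B, 4-aligned); 28..29  height  (1B, 1-aligned); 29..32  -- tail padding (3B); sizeof = 32, alignof = 8
0..40  ammo  (40B, 1-aligned)
40..41  y  (1B, 1-aligned)
41..45  z  (4B, 1-aligned)
45..46  team  (1B, 1-aligned)
46..48  hp  (2B, 1-aligned)
48..49  id  (1B, 1-aligned)
49..53  vy  (4B, 1-aligned)
53..85  cooldown  (32B, 1-aligned)
85..93  target  (8B, 1-aligned)
sizeof = 93, alignof = 1

93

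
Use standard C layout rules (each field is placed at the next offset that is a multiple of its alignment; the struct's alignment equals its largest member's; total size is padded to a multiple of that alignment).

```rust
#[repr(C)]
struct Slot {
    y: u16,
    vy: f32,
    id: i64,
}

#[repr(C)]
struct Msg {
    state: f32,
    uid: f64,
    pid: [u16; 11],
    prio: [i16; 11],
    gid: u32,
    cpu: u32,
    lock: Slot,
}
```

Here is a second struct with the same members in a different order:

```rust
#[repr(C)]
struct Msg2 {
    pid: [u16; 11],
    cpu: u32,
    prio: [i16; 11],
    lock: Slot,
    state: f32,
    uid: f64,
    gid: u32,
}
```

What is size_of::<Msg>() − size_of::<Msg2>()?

Slot: 0..2  y  (2B, 2-aligned); 2..4  -- padding (2B); 4..8  vy  (4B, 4-aligned); 8..16  id  (8B, 8-aligned); sizeof = 16, alignof = 8
0..4  state  (4B, 4-aligned)
4..8  -- padding (4B)
8..16  uid  (8B, 8-aligned)
16..38  pid  (22B, 2-aligned)
38..60  prio  (22B, 2-aligned)
60..64  gid  (4B, 4-aligned)
64..68  cpu  (4B, 4-aligned)
68..72  -- padding (4B)
72..88  lock  (16B, 8-aligned)
sizeof = 88, alignof = 8
— Msg2 —
0..22  pid  (22B, 2-aligned)
22..24  -- padding (2B)
24..28  cpu  (4B, 4-aligned)
28..50  prio  (22B, 2-aligned)
50..56  -- padding (6B)
56..72  lock  (16B, 8-aligned)
72..76  state  (4B, 4-aligned)
76..80  -- padding (4B)
80..88  uid  (8B, 8-aligned)
88..92  gid  (4B, 4-aligned)
92..96  -- tail padding (4B)
sizeof = 96, alignof = 8
88 − 96 = -8

-8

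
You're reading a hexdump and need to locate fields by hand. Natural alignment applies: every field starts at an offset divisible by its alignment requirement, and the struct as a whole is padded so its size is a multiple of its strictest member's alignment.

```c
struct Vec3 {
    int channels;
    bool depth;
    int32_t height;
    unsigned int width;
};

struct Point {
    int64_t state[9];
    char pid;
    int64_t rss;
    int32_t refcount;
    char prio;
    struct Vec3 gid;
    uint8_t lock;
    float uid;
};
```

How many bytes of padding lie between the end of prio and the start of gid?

Vec3: @0: channels [4B, align 4] → 4; @4: depth [1B, align 1] → 5; +3 pad (align 4); @8: height [4B, align 4] → 12; @12: width [4B, align 4] → 16; size 16, align 4
@0: state [72B, align 8] → 72
@72: pid [1B, align 1] → 73
+7 pad (align 8)
@80: rss [8B, align 8] → 88
@88: refcount [4B, align 4] → 92
@92: prio [1B, align 1] → 93
+3 pad (align 4)
@96: gid [16B, align 4] → 112

3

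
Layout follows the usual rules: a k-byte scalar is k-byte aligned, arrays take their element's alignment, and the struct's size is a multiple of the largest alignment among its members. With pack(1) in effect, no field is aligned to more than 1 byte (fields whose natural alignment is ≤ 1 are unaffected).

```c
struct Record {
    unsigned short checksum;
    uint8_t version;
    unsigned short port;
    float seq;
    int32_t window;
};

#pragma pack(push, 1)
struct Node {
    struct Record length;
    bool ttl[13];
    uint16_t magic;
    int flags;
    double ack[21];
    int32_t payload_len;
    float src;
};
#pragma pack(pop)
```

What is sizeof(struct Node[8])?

Record: checksum at 0 (size 2, align 2) → ends 2; version at 2 (size 1, align 1) → ends 3; pad 1 to align 2 for port; port at 4 (size 2, align 2) → ends 6; pad 2 to align 4 for seq; seq at 8 (size 4, align 4) → ends 12; window at 12 (size 4, align 4) → ends 16; total 16 bytes, alignment 4
length at 0 (size 16, align 1) → ends 16
ttl at 16 (size 13, align 1) → ends 29
magic at 29 (size 2, align 1) → ends 31
flags at 31 (size 4, align 1) → ends 35
ack at 35 (size 168, align 1) → ends 203
payload_len at 203 (size 4, align 1) → ends 207
src at 207 (size 4, align 1) → ends 211
total 211 bytes, alignment 1
array of 8: 8 × 211 = 1688

1688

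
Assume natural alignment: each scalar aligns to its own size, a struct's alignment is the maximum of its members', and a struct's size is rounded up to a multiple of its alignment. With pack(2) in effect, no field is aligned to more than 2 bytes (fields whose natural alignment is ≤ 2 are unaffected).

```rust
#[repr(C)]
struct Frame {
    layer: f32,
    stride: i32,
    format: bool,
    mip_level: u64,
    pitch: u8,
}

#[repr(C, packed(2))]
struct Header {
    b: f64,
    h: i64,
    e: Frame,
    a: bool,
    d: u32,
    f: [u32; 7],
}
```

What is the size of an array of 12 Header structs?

Frame: 0..4  layer  (4B, 4-aligned); 4..8  stride  (4B, 4-aligned); 8..9  format  (1B, 1-aligned); 9..16  -- padding (7B); 16..24  mip_level  (8B, 8-aligned); 24..25  pitch  (1B, 1-aligned); 25..32  -- tail padding (7B); sizeof = 32, alignof = 8
0..8  b  (8B, 2-aligned)
8..16  h  (8B, 2-aligned)
16..48  e  (32B, 2-aligned)
48..49  a  (1B, 1-aligned)
49..50  -- padding (1B)
50..54  d  (4B, 2-aligned)
54..82  f  (28B, 2-aligned)
sizeof = 82, alignof = 2
array of 12: 12 × 82 = 984

984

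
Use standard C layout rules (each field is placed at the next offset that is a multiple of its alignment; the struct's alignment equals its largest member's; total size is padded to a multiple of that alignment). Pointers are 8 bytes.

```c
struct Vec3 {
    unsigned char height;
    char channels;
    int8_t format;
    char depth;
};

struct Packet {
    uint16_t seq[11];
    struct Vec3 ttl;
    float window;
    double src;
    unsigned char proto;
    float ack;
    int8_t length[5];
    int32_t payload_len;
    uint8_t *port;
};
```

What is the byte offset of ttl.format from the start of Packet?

24

Vec3: height at 0 (size 1, align 1) → ends 1; channels at 1 (size 1, align 1) → ends 2; format at 2 (size 1, align 1) → ends 3; depth at 3 (size 1, align 1) → ends 4; total 4 bytes, alignment 1
seq at 0 (size 22, align 2) → ends 22
ttl at 22 (size 4, align 1) → ends 26
within Vec3: format at 2
22 + 2 = 24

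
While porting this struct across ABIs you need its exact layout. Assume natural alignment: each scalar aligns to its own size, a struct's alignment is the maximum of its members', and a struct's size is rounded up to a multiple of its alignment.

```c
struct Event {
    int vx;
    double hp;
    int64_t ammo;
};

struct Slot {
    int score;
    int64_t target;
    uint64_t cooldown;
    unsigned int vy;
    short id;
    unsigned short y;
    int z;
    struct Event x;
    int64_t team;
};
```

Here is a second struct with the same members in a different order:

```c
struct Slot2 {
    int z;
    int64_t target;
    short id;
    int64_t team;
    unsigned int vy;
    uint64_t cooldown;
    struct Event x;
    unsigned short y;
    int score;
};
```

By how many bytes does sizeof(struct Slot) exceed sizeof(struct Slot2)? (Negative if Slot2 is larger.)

-8

Event: vx at 0 (size 4, align 4) → ends 4; pad 4 to align 8 for hp; hp at 8 (size 8, align 8) → ends 16; ammo at 16 (size 8, align 8) → ends 24; total 24 bytes, alignment 8
score at 0 (size 4, align 4) → ends 4
pad 4 to align 8 for target
target at 8 (size 8, align 8) → ends 16
cooldown at 16 (size 8, align 8) → ends 24
vy at 24 (size 4, align 4) → ends 28
id at 28 (size 2, align 2) → ends 30
y at 30 (size 2, align 2) → ends 32
z at 32 (size 4, align 4) → ends 36
pad 4 to align 8 for x
x at 40 (size 24, align 8) → ends 64
team at 64 (size 8, align 8) → ends 72
total 72 bytes, alignment 8
— Slot2 —
z at 0 (size 4, align 4) → ends 4
pad 4 to align 8 for target
target at 8 (size 8, align 8) → ends 16
id at 16 (size 2, align 2) → ends 18
pad 6 to align 8 for team
team at 24 (size 8, align 8) → ends 32
vy at 32 (size 4, align 4) → ends 36
pad 4 to align 8 for cooldown
cooldown at 40 (size 8, align 8) → ends 48
x at 48 (size 24, align 8) → ends 72
y at 72 (size 2, align 2) → ends 74
pad 2 to align 4 for score
score at 76 (size 4, align 4) → ends 80
total 80 bytes, alignment 8
72 − 80 = -8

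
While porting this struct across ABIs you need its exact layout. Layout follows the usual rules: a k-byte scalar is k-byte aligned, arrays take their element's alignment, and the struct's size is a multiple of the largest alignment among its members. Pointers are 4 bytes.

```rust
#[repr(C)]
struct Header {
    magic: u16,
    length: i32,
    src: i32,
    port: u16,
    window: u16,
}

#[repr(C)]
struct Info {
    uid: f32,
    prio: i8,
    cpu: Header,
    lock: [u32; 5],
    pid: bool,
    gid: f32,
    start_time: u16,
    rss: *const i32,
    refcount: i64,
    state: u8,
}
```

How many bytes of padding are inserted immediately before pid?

0

Header: @0: magic [2B, align 2] → 2; +2 pad (align 4); @4: length [4B, align 4] → 8; @8: src [4B, align 4] → 12; @12: port [2B, align 2] → 14; @14: window [2B, align 2] → 16; size 16, align 4
@0: uid [4B, align 4] → 4
@4: prio [1B, align 1] → 5
+3 pad (align 4)
@8: cpu [16B, align 4] → 24
@24: lock [20B, align 4] → 44
@44: pid [1B, align 1] → 45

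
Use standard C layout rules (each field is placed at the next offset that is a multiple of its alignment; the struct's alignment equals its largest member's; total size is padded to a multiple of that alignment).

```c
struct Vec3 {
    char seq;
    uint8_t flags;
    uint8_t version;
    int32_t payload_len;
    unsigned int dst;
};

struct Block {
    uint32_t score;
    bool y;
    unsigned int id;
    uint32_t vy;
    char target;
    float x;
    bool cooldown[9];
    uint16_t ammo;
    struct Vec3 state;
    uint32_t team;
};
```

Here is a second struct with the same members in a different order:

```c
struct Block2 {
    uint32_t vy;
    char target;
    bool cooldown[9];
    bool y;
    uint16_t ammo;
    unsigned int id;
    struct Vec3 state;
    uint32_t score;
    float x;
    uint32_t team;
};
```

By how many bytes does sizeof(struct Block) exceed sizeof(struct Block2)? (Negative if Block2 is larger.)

4

Vec3: @0: seq [1B, align 1] → 1; @1: flags [1B, align 1] → 2; @2: version [1B, align 1] → 3; +1 pad (align 4); @4: payload_len [4B, align 4] → 8; @8: dst [4B, align 4] → 12; size 12, align 4
@0: score [4B, align 4] → 4
@4: y [1B, align 1] → 5
+3 pad (align 4)
@8: id [4B, align 4] → 12
@12: vy [4B, align 4] → 16
@16: target [1B, align 1] → 17
+3 pad (align 4)
@20: x [4B, align 4] → 24
@24: cooldown [9B, align 1] → 33
+1 pad (align 2)
@34: ammo [2B, align 2] → 36
@36: state [12B, align 4] → 48
@48: team [4B, align 4] → 52
size 52, align 4
— Block2 —
@0: vy [4B, align 4] → 4
@4: target [1B, align 1] → 5
@5: cooldown [9B, align 1] → 14
@14: y [1B, align 1] → 15
+1 pad (align 2)
@16: ammo [2B, align 2] → 18
+2 pad (align 4)
@20: id [4B, align 4] → 24
@24: state [12B, align 4] → 36
@36: score [4B, align 4] → 40
@40: x [4B, align 4] → 44
@44: team [4B, align 4] → 48
size 48, align 4
52 − 48 = 4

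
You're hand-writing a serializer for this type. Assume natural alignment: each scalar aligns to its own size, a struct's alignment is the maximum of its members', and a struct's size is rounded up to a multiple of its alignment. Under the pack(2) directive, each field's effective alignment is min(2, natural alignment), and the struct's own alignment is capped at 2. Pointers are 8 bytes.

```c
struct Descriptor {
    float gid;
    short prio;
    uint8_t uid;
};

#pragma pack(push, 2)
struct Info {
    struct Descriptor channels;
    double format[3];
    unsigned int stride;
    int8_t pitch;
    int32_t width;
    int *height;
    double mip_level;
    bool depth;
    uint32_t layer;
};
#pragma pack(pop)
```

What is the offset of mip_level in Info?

50

Descriptor: gid at 0 (size 4, align 4) → ends 4; prio at 4 (size 2, align 2) → ends 6; uid at 6 (size 1, align 1) → ends 7; tail pad 1 to reach multiple of 4; total 8 bytes, alignment 4
channels at 0 (size 8, align 2) → ends 8
format at 8 (size 24, align 2) → ends 32
stride at 32 (size 4, align 2) → ends 36
pitch at 36 (size 1, align 1) → ends 37
pad 1 to align 2 for width
width at 38 (size 4, align 2) → ends 42
height at 42 (size 8, align 2) → ends 50
mip_level at 50 (size 8, align 2) → ends 58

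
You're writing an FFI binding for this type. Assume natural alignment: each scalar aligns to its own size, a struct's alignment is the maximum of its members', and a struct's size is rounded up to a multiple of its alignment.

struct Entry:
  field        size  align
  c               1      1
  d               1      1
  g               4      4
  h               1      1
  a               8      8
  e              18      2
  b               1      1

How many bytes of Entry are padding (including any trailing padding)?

@0: c [1B, align 1] → 1
@1: d [1B, align 1] → 2
+2 pad (align 4)
@4: g [4B, align 4] → 8
@8: h [1B, align 1] → 9
+7 pad (align 8)
@16: a [8B, align 8] → 24
@24: e [18B, align 2] → 42
@42: b [1B, align 1] → 43
+5 tail pad (align 8)
size 48, align 8
data bytes 34, size 48 → padding 14

14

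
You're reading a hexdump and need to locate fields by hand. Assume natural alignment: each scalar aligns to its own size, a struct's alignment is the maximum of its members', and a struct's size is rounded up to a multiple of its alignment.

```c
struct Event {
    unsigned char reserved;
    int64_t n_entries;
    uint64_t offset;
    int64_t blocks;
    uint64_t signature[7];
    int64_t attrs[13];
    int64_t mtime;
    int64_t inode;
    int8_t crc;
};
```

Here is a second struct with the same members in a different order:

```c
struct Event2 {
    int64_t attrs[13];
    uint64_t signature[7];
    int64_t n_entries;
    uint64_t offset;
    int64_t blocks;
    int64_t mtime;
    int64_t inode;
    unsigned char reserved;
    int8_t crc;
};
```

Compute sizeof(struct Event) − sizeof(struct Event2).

8

0..1  reserved  (1B, 1-aligned)
1..8  -- padding (7B)
8..16  n_entries  (8B, 8-aligned)
16..24  offset  (8B, 8-aligned)
24..32  blocks  (8B, 8-aligned)
32..88  signature  (56B, 8-aligned)
88..192  attrs  (104B, 8-aligned)
192..200  mtime  (8B, 8-aligned)
200..208  inode  (8B, 8-aligned)
208..209  crc  (1B, 1-aligned)
209..216  -- tail padding (7B)
sizeof = 216, alignof = 8
— Event2 —
0..104  attrs  (104B, 8-aligned)
104..160  signature  (56B, 8-aligned)
160..168  n_entries  (8B, 8-aligned)
168..176  offset  (8B, 8-aligned)
176..184  blocks  (8B, 8-aligned)
184..192  mtime  (8B, 8-aligned)
192..200  inode  (8B, 8-aligned)
200..201  reserved  (1B, 1-aligned)
201..202  crc  (1B, 1-aligned)
202..208  -- tail padding (6B)
sizeof = 208, alignof = 8
216 − 208 = 8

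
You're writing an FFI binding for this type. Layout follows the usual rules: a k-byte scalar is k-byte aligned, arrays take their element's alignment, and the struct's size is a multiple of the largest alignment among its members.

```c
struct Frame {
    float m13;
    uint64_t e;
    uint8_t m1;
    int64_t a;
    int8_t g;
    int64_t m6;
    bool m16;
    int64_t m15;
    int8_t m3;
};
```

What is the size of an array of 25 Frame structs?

1800

m13 at 0 (size 4, align 4) → ends 4
pad 4 to align 8 for e
e at 8 (size 8, align 8) → ends 16
m1 at 16 (size 1, align 1) → ends 17
pad 7 to align 8 for a
a at 24 (size 8, align 8) → ends 32
g at 32 (size 1, align 1) → ends 33
pad 7 to align 8 for m6
m6 at 40 (size 8, align 8) → ends 48
m16 at 48 (size 1, align 1) → ends 49
pad 7 to align 8 for m15
m15 at 56 (size 8, align 8) → ends 64
m3 at 64 (size 1, align 1) → ends 65
tail pad 7 to reach multiple of 8
total 72 bytes, alignment 8
array of 25: 25 × 72 = 1800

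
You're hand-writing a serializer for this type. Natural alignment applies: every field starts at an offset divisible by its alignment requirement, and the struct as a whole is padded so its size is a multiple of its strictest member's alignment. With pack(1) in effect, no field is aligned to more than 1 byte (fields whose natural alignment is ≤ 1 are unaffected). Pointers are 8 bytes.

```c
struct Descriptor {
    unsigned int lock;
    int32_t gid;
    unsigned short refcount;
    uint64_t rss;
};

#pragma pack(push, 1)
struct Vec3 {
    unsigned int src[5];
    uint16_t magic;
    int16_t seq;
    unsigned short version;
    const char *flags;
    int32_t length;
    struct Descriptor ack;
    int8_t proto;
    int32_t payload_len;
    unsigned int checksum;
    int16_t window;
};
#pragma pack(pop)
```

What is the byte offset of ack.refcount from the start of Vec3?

Descriptor: lock at 0 (size 4, align 4) → ends 4; gid at 4 (size 4, align 4) → ends 8; refcount at 8 (size 2, align 2) → ends 10; pad 6 to align 8 for rss; rss at 16 (size 8, align 8) → ends 24; total 24 bytes, alignment 8
src at 0 (size 20, align 1) → ends 20
magic at 20 (size 2, align 1) → ends 22
seq at 22 (size 2, align 1) → ends 24
version at 24 (size 2, align 1) → ends 26
flags at 26 (size 8, align 1) → ends 34
length at 34 (size 4, align 1) → ends 38
ack at 38 (size 24, align 1) → ends 62
within Descriptor: refcount at 8
38 + 8 = 46

46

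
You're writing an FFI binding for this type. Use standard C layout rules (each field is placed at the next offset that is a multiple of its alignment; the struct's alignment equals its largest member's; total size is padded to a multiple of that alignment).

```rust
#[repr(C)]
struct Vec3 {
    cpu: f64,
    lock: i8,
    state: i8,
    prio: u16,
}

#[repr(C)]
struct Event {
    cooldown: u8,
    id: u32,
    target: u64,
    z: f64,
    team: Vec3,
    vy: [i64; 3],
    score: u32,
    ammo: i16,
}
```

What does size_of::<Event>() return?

Vec3: 0..8  cpu  (8B, 8-aligned); 8..9  lock  (1B, 1-aligned); 9..10  state  (1B, 1-aligned); 10..12  prio  (2B, 2-aligned); 12..16  -- tail padding (4B); sizeof = 16, alignof = 8
0..1  cooldown  (1B, 1-aligned)
1..4  -- padding (3B)
4..8  id  (4B, 4-aligned)
8..16  target  (8B, 8-aligned)
16..24  z  (8B, 8-aligned)
24..40  team  (16B, 8-aligned)
40..64  vy  (24B, 8-aligned)
64..68  score  (4B, 4-aligned)
68..70  ammo  (2B, 2-aligned)
70..72  -- tail padding (2B)
sizeof = 72, alignof = 8

72 bytes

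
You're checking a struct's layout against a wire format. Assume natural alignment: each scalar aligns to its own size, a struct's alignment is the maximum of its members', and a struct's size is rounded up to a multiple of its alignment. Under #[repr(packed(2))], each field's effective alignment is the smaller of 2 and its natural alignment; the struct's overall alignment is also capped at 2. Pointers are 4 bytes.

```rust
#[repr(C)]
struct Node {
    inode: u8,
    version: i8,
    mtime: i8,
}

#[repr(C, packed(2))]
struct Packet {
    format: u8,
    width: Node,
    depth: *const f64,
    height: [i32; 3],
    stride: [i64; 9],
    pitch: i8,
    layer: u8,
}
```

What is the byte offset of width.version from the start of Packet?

2

Node: inode at 0 (size 1, align 1) → ends 1; version at 1 (size 1, align 1) → ends 2; mtime at 2 (size 1, align 1) → ends 3; total 3 bytes, alignment 1
format at 0 (size 1, align 1) → ends 1
width at 1 (size 3, align 1) → ends 4
within Node: version at 1
1 + 1 = 2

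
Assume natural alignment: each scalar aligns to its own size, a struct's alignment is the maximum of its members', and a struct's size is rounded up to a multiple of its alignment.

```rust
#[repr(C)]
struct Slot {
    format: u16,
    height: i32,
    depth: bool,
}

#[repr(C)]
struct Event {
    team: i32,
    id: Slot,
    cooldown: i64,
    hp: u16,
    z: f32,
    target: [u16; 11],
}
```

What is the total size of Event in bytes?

56 bytes

Slot: format at 0 (size 2, align 2) → ends 2; pad 2 to align 4 for height; height at 4 (size 4, align 4) → ends 8; depth at 8 (size 1, align 1) → ends 9; tail pad 3 to reach multiple of 4; total 12 bytes, alignment 4
team at 0 (size 4, align 4) → ends 4
id at 4 (size 12, align 4) → ends 16
cooldown at 16 (size 8, align 8) → ends 24
hp at 24 (size 2, align 2) → ends 26
pad 2 to align 4 for z
z at 28 (size 4, align 4) → ends 32
target at 32 (size 22, align 2) → ends 54
tail pad 2 to reach multiple of 8
total 56 bytes, alignment 8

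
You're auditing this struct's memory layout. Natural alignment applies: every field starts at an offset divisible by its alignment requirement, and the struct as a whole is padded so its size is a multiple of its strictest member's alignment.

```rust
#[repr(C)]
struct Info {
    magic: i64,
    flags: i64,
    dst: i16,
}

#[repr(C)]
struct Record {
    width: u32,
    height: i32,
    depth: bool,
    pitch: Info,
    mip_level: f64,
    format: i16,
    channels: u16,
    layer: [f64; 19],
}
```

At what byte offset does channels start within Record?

Info: 0..8  magic  (8B, 8-aligned); 8..16  flags  (8B, 8-aligned); 16..18  dst  (2B, 2-aligned); 18..24  -- tail padding (6B); sizeof = 24, alignof = 8
0..4  width  (4B, 4-aligned)
4..8  height  (4B, 4-aligned)
8..9  depth  (1B, 1-aligned)
9..16  -- padding (7B)
16..40  pitch  (24B, 8-aligned)
40..48  mip_level  (8B, 8-aligned)
48..50  format  (2B, 2-aligned)
50..52  channels  (2B, 2-aligned)

50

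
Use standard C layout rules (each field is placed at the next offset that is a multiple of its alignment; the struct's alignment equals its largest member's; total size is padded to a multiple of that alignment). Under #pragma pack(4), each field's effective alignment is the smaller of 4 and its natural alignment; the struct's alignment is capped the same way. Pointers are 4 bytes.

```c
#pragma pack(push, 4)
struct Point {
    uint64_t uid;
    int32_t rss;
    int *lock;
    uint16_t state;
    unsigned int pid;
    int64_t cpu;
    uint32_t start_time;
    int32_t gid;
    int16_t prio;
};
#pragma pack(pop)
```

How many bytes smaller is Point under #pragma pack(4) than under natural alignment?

natural layout:
  0..8  uid  (8B, 8-aligned)
  8..12  rss  (4B, 4-aligned)
  12..16  lock  (4B, 4-aligned)
  16..18  state  (2B, 2-aligned)
  18..20  -- padding (2B)
  20..24  pid  (4B, 4-aligned)
  24..32  cpu  (8B, 8-aligned)
  32..36  start_time  (4B, 4-aligned)
  36..40  gid  (4B, 4-aligned)
  40..42  prio  (2B, 2-aligned)
  42..48  -- tail padding (6B)
  sizeof = 48, alignof = 8
packed(4) layout:
  0..8  uid  (8B, 4-aligned)
  8..12  rss  (4B, 4-aligned)
  12..16  lock  (4B, 4-aligned)
  16..18  state  (2B, 2-aligned)
  18..20  -- padding (2B)
  20..24  pid  (4B, 4-aligned)
  24..32  cpu  (8B, 4-aligned)
  32..36  start_time  (4B, 4-aligned)
  36..40  gid  (4B, 4-aligned)
  40..42  prio  (2B, 2-aligned)
  42..44  -- tail padding (2B)
  sizeof = 44, alignof = 4
48 − 44 = 4

4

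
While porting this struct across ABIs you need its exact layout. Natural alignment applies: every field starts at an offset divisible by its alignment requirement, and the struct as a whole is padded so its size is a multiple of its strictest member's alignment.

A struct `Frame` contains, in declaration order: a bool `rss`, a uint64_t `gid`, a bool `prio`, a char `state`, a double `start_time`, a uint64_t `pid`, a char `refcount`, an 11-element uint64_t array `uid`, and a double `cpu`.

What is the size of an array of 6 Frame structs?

864

0..1  rss  (1B, 1-aligned)
1..8  -- padding (7B)
8..16  gid  (8B, 8-aligned)
16..17  prio  (1B, 1-aligned)
17..18  state  (1B, 1-aligned)
18..24  -- padding (6B)
24..32  start_time  (8B, 8-aligned)
32..40  pid  (8B, 8-aligned)
40..41  refcount  (1B, 1-aligned)
41..48  -- padding (7B)
48..136  uid  (88B, 8-aligned)
136..144  cpu  (8B, 8-aligned)
sizeof = 144, alignof = 8
array of 6: 6 × 144 = 864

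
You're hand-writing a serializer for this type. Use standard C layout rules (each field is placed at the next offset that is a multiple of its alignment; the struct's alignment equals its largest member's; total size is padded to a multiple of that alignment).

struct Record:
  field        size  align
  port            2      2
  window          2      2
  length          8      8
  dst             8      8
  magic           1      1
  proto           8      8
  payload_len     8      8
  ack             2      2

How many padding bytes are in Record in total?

17

@0: port [2B, align 2] → 2
@2: window [2B, align 2] → 4
+4 pad (align 8)
@8: length [8B, align 8] → 16
@16: dst [8B, align 8] → 24
@24: magic [1B, align 1] → 25
+7 pad (align 8)
@32: proto [8B, align 8] → 40
@40: payload_len [8B, align 8] → 48
@48: ack [2B, align 2] → 50
+6 tail pad (align 8)
size 56, align 8
data bytes 39, size 56 → padding 17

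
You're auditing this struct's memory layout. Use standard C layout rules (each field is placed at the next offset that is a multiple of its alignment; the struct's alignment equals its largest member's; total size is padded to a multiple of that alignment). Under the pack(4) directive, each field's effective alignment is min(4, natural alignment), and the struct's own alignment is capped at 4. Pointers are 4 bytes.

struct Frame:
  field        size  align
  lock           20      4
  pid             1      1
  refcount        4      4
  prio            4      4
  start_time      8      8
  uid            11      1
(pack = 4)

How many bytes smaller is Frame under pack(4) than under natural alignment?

natural layout:
  @0: lock [20B, align 4] → 20
  @20: pid [1B, align 1] → 21
  +3 pad (align 4)
  @24: refcount [4B, align 4] → 28
  @28: prio [4B, align 4] → 32
  @32: start_time [8B, align 8] → 40
  @40: uid [11B, align 1] → 51
  +5 tail pad (align 8)
  size 56, align 8
packed(4) layout:
  @0: lock [20B, align 4] → 20
  @20: pid [1B, align 1] → 21
  +3 pad (align 4)
  @24: refcount [4B, align 4] → 28
  @28: prio [4B, align 4] → 32
  @32: start_time [8B, align 4] → 40
  @40: uid [11B, align 1] → 51
  +1 tail pad (align 4)
  size 52, align 4
56 − 52 = 4

4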